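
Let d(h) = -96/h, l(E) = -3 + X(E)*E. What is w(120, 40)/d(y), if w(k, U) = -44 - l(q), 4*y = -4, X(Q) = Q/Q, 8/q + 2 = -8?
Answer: -67/160 ≈ -0.41875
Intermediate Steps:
q = -⅘ (q = 8/(-2 - 8) = 8/(-10) = 8*(-⅒) = -⅘ ≈ -0.80000)
X(Q) = 1
l(E) = -3 + E (l(E) = -3 + 1*E = -3 + E)
y = -1 (y = (¼)*(-4) = -1)
w(k, U) = -201/5 (w(k, U) = -44 - (-3 - ⅘) = -44 - 1*(-19/5) = -44 + 19/5 = -201/5)
w(120, 40)/d(y) = -201/(5*((-96/(-1)))) = -201/(5*((-96*(-1)))) = -201/5/96 = -201/5*1/96 = -67/160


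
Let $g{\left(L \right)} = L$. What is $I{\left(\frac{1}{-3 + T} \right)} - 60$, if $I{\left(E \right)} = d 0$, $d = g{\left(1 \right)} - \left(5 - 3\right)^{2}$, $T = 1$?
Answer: $-60$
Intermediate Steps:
$d = -3$ ($d = 1 - \left(5 - 3\right)^{2} = 1 - 2^{2} = 1 - 4 = -3$)
$I{\left(E \right)} = 0$ ($I{\left(E \right)} = \left(-3\right) 0 = 0$)
$I{\left(\frac{1}{-3 + T} \right)} - 60 = 0 - 60 = -60$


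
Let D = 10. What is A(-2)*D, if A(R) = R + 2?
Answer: 0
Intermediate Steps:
A(R) = 2 + R
A(-2)*D = (2 - 2)*10 = 0*10 = 0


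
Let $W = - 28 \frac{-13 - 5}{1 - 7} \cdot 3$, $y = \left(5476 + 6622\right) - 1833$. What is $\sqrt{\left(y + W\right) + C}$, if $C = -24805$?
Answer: $86 i \sqrt{2} \approx 121.62 i$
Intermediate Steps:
$y = 10265$ ($y = 12098 - 1833 = 10265$)
$W = -252$ ($W = - 28 \left(- \frac{18}{-6}\right) 3 = - 28 \left(\left(-18\right) \left(- \frac{1}{6}\right)\right) 3 = \left(-28\right) 3 \cdot 3 = \left(-84\right) 3 = -252$)
$\sqrt{\left(y + W\right) + C} = \sqrt{\left(10265 - 252\right) - 24805} = \sqrt{10013 - 24805} = \sqrt{-14792} = 86 i \sqrt{2}$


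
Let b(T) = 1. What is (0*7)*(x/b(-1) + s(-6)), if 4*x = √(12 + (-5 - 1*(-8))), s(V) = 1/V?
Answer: 0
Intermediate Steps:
s(V) = 1/V
x = √15/4 (x = √(12 + (-5 - 1*(-8)))/4 = √(12 + (-5 + 8))/4 = √(12 + 3)/4 = √15/4 ≈ 0.96825)
(0*7)*(x/b(-1) + s(-6)) = (0*7)*((√15/4)/1 + 1/(-6)) = 0*((√15/4)*1 - ⅙) = 0*(√15/4 - ⅙) = 0*(-⅙ + √15/4) = 0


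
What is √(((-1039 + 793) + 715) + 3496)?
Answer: √3965 ≈ 62.968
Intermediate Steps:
√(((-1039 + 793) + 715) + 3496) = √((-246 + 715) + 3496) = √(469 + 3496) = √3965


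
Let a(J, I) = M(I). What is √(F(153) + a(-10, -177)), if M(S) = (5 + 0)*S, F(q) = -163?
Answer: 2*I*√262 ≈ 32.373*I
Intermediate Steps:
M(S) = 5*S
a(J, I) = 5*I
√(F(153) + a(-10, -177)) = √(-163 + 5*(-177)) = √(-163 - 885) = √(-1048) = 2*I*√262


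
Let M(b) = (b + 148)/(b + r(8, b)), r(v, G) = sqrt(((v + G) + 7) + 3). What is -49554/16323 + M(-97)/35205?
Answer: -1839150842449/605810080880 - 17*I*sqrt(79)/111341680 ≈ -3.0359 - 1.3571e-6*I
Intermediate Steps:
r(v, G) = sqrt(10 + G + v) (r(v, G) = sqrt(((G + v) + 7) + 3) = sqrt((7 + G + v) + 3) = sqrt(10 + G + v))
M(b) = (148 + b)/(b + sqrt(18 + b)) (M(b) = (b + 148)/(b + sqrt(10 + b + 8)) = (148 + b)/(b + sqrt(18 + b)))
-49554/16323 + M(-97)/35205 = -49554/16323 + ((148 - 97)/(-97 + sqrt(18 - 97)))/35205 = -49554*1/16323 + (51/(-97 + sqrt(-79)))*(1/35205) = -16518/5441 + (51/(-97 + I*sqrt(79)))*(1/35205) = -16518/5441 + 17/(11735*(-97 + I*sqrt(79)))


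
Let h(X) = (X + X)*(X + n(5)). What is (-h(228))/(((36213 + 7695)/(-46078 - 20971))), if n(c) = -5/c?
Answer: 578364674/3659 ≈ 1.5807e+5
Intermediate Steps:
h(X) = 2*X*(-1 + X) (h(X) = (X + X)*(X - 5/5) = (2*X)*(X - 5*⅕) = (2*X)*(X - 1) = (2*X)*(-1 + X) = 2*X*(-1 + X))
(-h(228))/(((36213 + 7695)/(-46078 - 20971))) = (-2*228*(-1 + 228))/(((36213 + 7695)/(-46078 - 20971))) = (-2*228*227)/((43908/(-67049))) = (-1*103512)/((43908*(-1/67049))) = -103512/(-43908/67049) = -103512*(-67049/43908) = 578364674/3659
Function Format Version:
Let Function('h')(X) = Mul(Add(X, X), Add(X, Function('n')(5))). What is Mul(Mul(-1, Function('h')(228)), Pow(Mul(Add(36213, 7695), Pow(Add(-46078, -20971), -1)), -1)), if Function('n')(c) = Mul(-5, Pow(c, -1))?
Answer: Rational(578364674, 3659) ≈ 1.5807e+5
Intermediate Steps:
Function('h')(X) = Mul(2, X, Add(-1, X)) (Function('h')(X) = Mul(Add(X, X), Add(X, Mul(-5, Pow(5, -1)))) = Mul(Mul(2, X), Add(X, Mul(-5, Rational(1, 5)))) = Mul(Mul(2, X), Add(X, -1)) = Mul(Mul(2, X), Add(-1, X)) = Mul(2, X, Add(-1, X)))
Mul(Mul(-1, Function('h')(228)), Pow(Mul(Add(36213, 7695), Pow(Add(-46078, -20971), -1)), -1)) = Mul(Mul(-1, Mul(2, 228, Add(-1, 228))), Pow(Mul(Add(36213, 7695), Pow(Add(-46078, -20971), -1)), -1)) = Mul(Mul(-1, Mul(2, 228, 227)), Pow(Mul(43908, Pow(-67049, -1)), -1)) = Mul(Mul(-1, 103512), Pow(Mul(43908, Rational(-1, 67049)), -1)) = Mul(-103512, Pow(Rational(-43908, 67049), -1)) = Mul(-103512, Rational(-67049, 43908)) = Rational(578364674, 3659)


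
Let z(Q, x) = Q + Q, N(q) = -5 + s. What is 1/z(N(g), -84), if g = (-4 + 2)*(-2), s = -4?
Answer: -1/18 ≈ -0.055556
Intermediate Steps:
g = 4 (g = -2*(-2) = 4)
N(q) = -9 (N(q) = -5 - 4 = -9)
z(Q, x) = 2*Q
1/z(N(g), -84) = 1/(2*(-9)) = 1/(-18) = -1/18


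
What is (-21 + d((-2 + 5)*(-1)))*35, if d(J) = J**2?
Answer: -420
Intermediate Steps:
(-21 + d((-2 + 5)*(-1)))*35 = (-21 + ((-2 + 5)*(-1))**2)*35 = (-21 + (3*(-1))**2)*35 = (-21 + (-3)**2)*35 = (-21 + 9)*35 = -12*35 = -420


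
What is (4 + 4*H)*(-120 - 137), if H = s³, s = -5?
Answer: 127472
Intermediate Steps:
H = -125 (H = (-5)³ = -125)
(4 + 4*H)*(-120 - 137) = (4 + 4*(-125))*(-120 - 137) = (4 - 500)*(-257) = -496*(-257) = 127472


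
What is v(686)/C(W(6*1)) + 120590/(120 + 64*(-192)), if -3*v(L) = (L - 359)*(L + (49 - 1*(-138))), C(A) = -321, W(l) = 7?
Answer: 186526831/650988 ≈ 286.53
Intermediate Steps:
v(L) = -(-359 + L)*(187 + L)/3 (v(L) = -(L - 359)*(L + (49 - 1*(-138)))/3 = -(-359 + L)*(L + (49 + 138))/3 = -(-359 + L)*(L + 187)/3 = -(-359 + L)*(187 + L)/3)
v(686)/C(W(6*1)) + 120590/(120 + 64*(-192)) = (67133/3 - 1/3*686**2 + (172/3)*686)/(-321) + 120590/(120 + 64*(-192)) = (67133/3 - 1/3*470596 + 117992/3)*(-1/321) + 120590/(120 - 12288) = (67133/3 - 470596/3 + 117992/3)*(-1/321) + 120590/(-12168) = -95157*(-1/321) + 120590*(-1/12168) = 31719/107 - 60295/6084 = 186526831/650988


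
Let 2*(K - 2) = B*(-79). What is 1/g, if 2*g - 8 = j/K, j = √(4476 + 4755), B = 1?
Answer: 7500/26923 + 25*√9231/26923 ≈ 0.36779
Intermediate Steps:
j = √9231 ≈ 96.078
K = -75/2 (K = 2 + (1*(-79))/2 = 2 + (½)*(-79) = 2 - 79/2 = -75/2 ≈ -37.500)
g = 4 - √9231/75 (g = 4 + (√9231/(-75/2))/2 = 4 + (√9231*(-2/75))/2 = 4 + (-2*√9231/75)/2 = 4 - √9231/75 ≈ 2.7190)
1/g = 1/(4 - √9231/75)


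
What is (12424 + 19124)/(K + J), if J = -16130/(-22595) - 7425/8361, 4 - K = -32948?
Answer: 12040297068/12576067321 ≈ 0.95740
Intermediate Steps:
K = 32952 (K = 4 - 1*(-32948) = 4 + 32948 = 32952)
J = -731221/4198151 (J = -16130*(-1/22595) - 7425*1/8361 = 3226/4519 - 825/929 = -731221/4198151 ≈ -0.17418)
(12424 + 19124)/(K + J) = (12424 + 19124)/(32952 - 731221/4198151) = 31548/(138336740531/4198151) = 31548*(4198151/138336740531) = 12040297068/12576067321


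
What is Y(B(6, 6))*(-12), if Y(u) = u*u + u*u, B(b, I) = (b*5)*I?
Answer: -777600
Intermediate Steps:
B(b, I) = 5*I*b (B(b, I) = (5*b)*I = 5*I*b)
Y(u) = 2*u**2 (Y(u) = u**2 + u**2 = 2*u**2)
Y(B(6, 6))*(-12) = (2*(5*6*6)**2)*(-12) = (2*180**2)*(-12) = (2*32400)*(-12) = 64800*(-12) = -777600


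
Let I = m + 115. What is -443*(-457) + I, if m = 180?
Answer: 202746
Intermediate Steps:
I = 295 (I = 180 + 115 = 295)
-443*(-457) + I = -443*(-457) + 295 = 202451 + 295 = 202746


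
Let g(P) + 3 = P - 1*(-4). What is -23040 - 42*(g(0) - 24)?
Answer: -22074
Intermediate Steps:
g(P) = 1 + P (g(P) = -3 + (P - 1*(-4)) = -3 + (P + 4) = -3 + (4 + P) = 1 + P)
-23040 - 42*(g(0) - 24) = -23040 - 42*((1 + 0) - 24) = -23040 - 42*(1 - 24) = -23040 - 42*(-23) = -23040 + 966 = -22074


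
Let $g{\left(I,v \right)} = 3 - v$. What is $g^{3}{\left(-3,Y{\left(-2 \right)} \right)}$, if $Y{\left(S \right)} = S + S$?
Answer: $343$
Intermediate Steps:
$Y{\left(S \right)} = 2 S$
$g^{3}{\left(-3,Y{\left(-2 \right)} \right)} = \left(3 - 2 \left(-2\right)\right)^{3} = \left(3 - -4\right)^{3} = \left(3 + 4\right)^{3} = 7^{3} = 343$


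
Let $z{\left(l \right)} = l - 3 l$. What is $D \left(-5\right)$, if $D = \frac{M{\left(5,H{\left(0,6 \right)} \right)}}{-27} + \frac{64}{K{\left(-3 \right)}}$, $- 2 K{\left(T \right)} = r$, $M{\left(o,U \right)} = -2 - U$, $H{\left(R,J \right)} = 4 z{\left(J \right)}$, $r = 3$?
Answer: $\frac{5990}{27} \approx 221.85$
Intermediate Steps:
$z{\left(l \right)} = - 2 l$
$H{\left(R,J \right)} = - 8 J$ ($H{\left(R,J \right)} = 4 \left(- 2 J\right) = - 8 J$)
$K{\left(T \right)} = - \frac{3}{2}$ ($K{\left(T \right)} = \left(- \frac{1}{2}\right) 3 = - \frac{3}{2}$)
$D = - \frac{1198}{27}$ ($D = \frac{-2 - \left(-8\right) 6}{-27} + \frac{64}{- \frac{3}{2}} = \left(-2 - -48\right) \left(- \frac{1}{27}\right) + 64 \left(- \frac{2}{3}\right) = \left(-2 + 48\right) \left(- \frac{1}{27}\right) - \frac{128}{3} = 46 \left(- \frac{1}{27}\right) - \frac{128}{3} = - \frac{46}{27} - \frac{128}{3} = - \frac{1198}{27} \approx -44.37$)
$D \left(-5\right) = \left(- \frac{1198}{27}\right) \left(-5\right) = \frac{5990}{27}$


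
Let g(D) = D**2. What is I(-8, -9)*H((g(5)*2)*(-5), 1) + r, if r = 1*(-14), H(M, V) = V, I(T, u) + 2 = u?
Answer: -25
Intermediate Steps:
I(T, u) = -2 + u
r = -14
I(-8, -9)*H((g(5)*2)*(-5), 1) + r = (-2 - 9)*1 - 14 = -11*1 - 14 = -11 - 14 = -25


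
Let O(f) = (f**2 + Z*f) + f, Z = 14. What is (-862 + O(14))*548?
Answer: -249888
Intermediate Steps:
O(f) = f**2 + 15*f (O(f) = (f**2 + 14*f) + f = f**2 + 15*f)
(-862 + O(14))*548 = (-862 + 14*(15 + 14))*548 = (-862 + 14*29)*548 = (-862 + 406)*548 = -456*548 = -249888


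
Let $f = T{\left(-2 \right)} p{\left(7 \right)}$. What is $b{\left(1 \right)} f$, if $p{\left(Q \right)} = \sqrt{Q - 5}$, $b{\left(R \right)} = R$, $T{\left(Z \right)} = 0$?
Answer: $0$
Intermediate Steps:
$p{\left(Q \right)} = \sqrt{-5 + Q}$
$f = 0$ ($f = 0 \sqrt{-5 + 7} = 0 \sqrt{2} = 0$)
$b{\left(1 \right)} f = 1 \cdot 0 = 0$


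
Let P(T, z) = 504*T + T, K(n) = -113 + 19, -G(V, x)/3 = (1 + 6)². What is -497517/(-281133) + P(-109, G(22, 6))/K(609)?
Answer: 5173910861/8808834 ≈ 587.35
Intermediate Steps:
G(V, x) = -147 (G(V, x) = -3*(1 + 6)² = -3*7² = -3*49 = -147)
K(n) = -94
P(T, z) = 505*T
-497517/(-281133) + P(-109, G(22, 6))/K(609) = -497517/(-281133) + (505*(-109))/(-94) = -497517*(-1/281133) - 55045*(-1/94) = 165839/93711 + 55045/94 = 5173910861/8808834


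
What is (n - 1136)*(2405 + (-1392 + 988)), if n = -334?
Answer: -2941470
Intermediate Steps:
(n - 1136)*(2405 + (-1392 + 988)) = (-334 - 1136)*(2405 + (-1392 + 988)) = -1470*(2405 - 404) = -1470*2001 = -2941470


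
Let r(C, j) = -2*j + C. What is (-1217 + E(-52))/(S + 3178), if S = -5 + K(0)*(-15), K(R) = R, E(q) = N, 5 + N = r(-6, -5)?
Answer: -1218/3173 ≈ -0.38386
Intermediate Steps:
r(C, j) = C - 2*j
N = -1 (N = -5 + (-6 - 2*(-5)) = -5 + (-6 + 10) = -5 + 4 = -1)
E(q) = -1
S = -5 (S = -5 + 0*(-15) = -5 + 0 = -5)
(-1217 + E(-52))/(S + 3178) = (-1217 - 1)/(-5 + 3178) = -1218/3173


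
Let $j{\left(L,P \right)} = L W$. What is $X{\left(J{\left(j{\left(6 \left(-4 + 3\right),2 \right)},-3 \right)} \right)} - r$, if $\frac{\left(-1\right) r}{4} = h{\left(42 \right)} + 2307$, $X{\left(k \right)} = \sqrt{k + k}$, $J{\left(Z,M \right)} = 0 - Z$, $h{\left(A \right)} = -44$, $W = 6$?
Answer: $9052 + 6 \sqrt{2} \approx 9060.5$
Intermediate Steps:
$j{\left(L,P \right)} = 6 L$ ($j{\left(L,P \right)} = L 6 = 6 L$)
$J{\left(Z,M \right)} = - Z$
$X{\left(k \right)} = \sqrt{2} \sqrt{k}$ ($X{\left(k \right)} = \sqrt{2 k} = \sqrt{2} \sqrt{k}$)
$r = -9052$ ($r = - 4 \left(-44 + 2307\right) = \left(-4\right) 2263 = -9052$)
$X{\left(J{\left(j{\left(6 \left(-4 + 3\right),2 \right)},-3 \right)} \right)} - r = \sqrt{2} \sqrt{- 6 \cdot 6 \left(-4 + 3\right)} - -9052 = \sqrt{2} \sqrt{- 6 \cdot 6 \left(-1\right)} + 9052 = \sqrt{2} \sqrt{- 6 \left(-6\right)} + 9052 = \sqrt{2} \sqrt{\left(-1\right) \left(-36\right)} + 9052 = \sqrt{2} \sqrt{36} + 9052 = \sqrt{2} \cdot 6 + 9052 = 6 \sqrt{2} + 9052 = 9052 + 6 \sqrt{2}$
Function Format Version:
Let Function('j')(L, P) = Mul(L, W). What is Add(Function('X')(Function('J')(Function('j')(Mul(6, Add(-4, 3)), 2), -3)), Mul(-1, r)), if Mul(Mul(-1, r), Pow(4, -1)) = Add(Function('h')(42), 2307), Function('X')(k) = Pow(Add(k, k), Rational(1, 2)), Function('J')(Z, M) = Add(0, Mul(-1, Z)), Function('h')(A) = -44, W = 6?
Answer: Add(9052, Mul(6, Pow(2, Rational(1, 2)))) ≈ 9060.5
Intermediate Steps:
Function('j')(L, P) = Mul(6, L) (Function('j')(L, P) = Mul(L, 6) = Mul(6, L))
Function('J')(Z, M) = Mul(-1, Z)
Function('X')(k) = Mul(Pow(2, Rational(1, 2)), Pow(k, Rational(1, 2))) (Function('X')(k) = Pow(Mul(2, k), Rational(1, 2)) = Mul(Pow(2, Rational(1, 2)), Pow(k, Rational(1, 2))))
r = -9052 (r = Mul(-4, Add(-44, 2307)) = Mul(-4, 2263) = -9052)
Add(Function('X')(Function('J')(Function('j')(Mul(6, Add(-4, 3)), 2), -3)), Mul(-1, r)) = Add(Mul(Pow(2, Rational(1, 2)), Pow(Mul(-1, Mul(6, Mul(6, Add(-4, 3)))), Rational(1, 2))), Mul(-1, -9052)) = Add(Mul(Pow(2, Rational(1, 2)), Pow(Mul(-1, Mul(6, Mul(6, -1))), Rational(1, 2))), 9052) = Add(Mul(Pow(2, Rational(1, 2)), Pow(Mul(-1, Mul(6, -6)), Rational(1, 2))), 9052) = Add(Mul(Pow(2, Rational(1, 2)), Pow(Mul(-1, -36), Rational(1, 2))), 9052) = Add(Mul(Pow(2, Rational(1, 2)), Pow(36, Rational(1, 2))), 9052) = Add(Mul(Pow(2, Rational(1, 2)), 6), 9052) = Add(Mul(6, Pow(2, Rational(1, 2))), 9052) = Add(9052, Mul(6, Pow(2, Rational(1, 2))))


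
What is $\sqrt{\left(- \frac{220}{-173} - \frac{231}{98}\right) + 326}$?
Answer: $\frac{\sqrt{1905975946}}{2422} \approx 18.025$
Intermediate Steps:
$\sqrt{\left(- \frac{220}{-173} - \frac{231}{98}\right) + 326} = \sqrt{\left(\left(-220\right) \left(- \frac{1}{173}\right) - \frac{33}{14}\right) + 326} = \sqrt{\left(\frac{220}{173} - \frac{33}{14}\right) + 326} = \sqrt{- \frac{2629}{2422} + 326} = \sqrt{\frac{786943}{2422}} = \frac{\sqrt{1905975946}}{2422}$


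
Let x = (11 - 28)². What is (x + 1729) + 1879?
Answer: 3897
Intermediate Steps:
x = 289 (x = (-17)² = 289)
(x + 1729) + 1879 = (289 + 1729) + 1879 = 2018 + 1879 = 3897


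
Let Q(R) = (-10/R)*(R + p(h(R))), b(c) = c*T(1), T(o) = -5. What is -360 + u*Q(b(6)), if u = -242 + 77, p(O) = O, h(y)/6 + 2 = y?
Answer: 11850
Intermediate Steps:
h(y) = -12 + 6*y
b(c) = -5*c (b(c) = c*(-5) = -5*c)
Q(R) = -10*(-12 + 7*R)/R (Q(R) = (-10/R)*(R + (-12 + 6*R)) = (-10/R)*(-12 + 7*R) = -10*(-12 + 7*R)/R)
u = -165
-360 + u*Q(b(6)) = -360 - 165*(-70 + 120/((-5*6))) = -360 - 165*(-70 + 120/(-30)) = -360 - 165*(-70 + 120*(-1/30)) = -360 - 165*(-70 - 4) = -360 - 165*(-74) = -360 + 12210 = 11850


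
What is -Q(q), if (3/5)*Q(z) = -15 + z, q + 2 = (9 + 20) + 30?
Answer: -70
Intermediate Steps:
q = 57 (q = -2 + ((9 + 20) + 30) = -2 + (29 + 30) = -2 + 59 = 57)
Q(z) = -25 + 5*z/3 (Q(z) = 5*(-15 + z)/3 = -25 + 5*z/3)
-Q(q) = -(-25 + (5/3)*57) = -(-25 + 95) = -1*70 = -70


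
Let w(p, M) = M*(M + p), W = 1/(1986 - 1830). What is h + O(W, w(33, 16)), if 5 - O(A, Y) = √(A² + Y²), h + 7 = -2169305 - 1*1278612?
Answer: -3447919 - √14958268417/156 ≈ -3.4487e+6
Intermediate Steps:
W = 1/156 ≈ 0.0064103
h = -3447924 (h = -7 + (-2169305 - 1*1278612) = -7 + (-2169305 - 1278612) = -7 - 3447917 = -3447924)
O(A, Y) = 5 - √(A² + Y²)
h + O(W, w(33, 16)) = -3447924 + (5 - √((1/156)² + (16*(16 + 33))²)) = -3447924 + (5 - √(1/24336 + (16*49)²)) = -3447924 + (5 - √(1/24336 + 784²)) = -3447924 + (5 - √(1/24336 + 614656)) = -3447924 + (5 - √(14958268417/24336)) = -3447924 + (5 - √14958268417/156) = -3447919 - √14958268417/156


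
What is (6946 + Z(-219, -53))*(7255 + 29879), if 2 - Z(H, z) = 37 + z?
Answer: 258601176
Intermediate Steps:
Z(H, z) = -35 - z (Z(H, z) = 2 - (37 + z) = 2 + (-37 - z) = -35 - z)
(6946 + Z(-219, -53))*(7255 + 29879) = (6946 + (-35 - 1*(-53)))*(7255 + 29879) = (6946 + (-35 + 53))*37134 = (6946 + 18)*37134 = 6964*37134 = 258601176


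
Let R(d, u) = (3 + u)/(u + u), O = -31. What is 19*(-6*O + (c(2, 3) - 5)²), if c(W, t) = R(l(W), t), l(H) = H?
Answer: 3838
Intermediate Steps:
R(d, u) = (3 + u)/(2*u) (R(d, u) = (3 + u)/((2*u)) = (3 + u)*(1/(2*u)) = (3 + u)/(2*u))
c(W, t) = (3 + t)/(2*t)
19*(-6*O + (c(2, 3) - 5)²) = 19*(-6*(-31) + ((½)*(3 + 3)/3 - 5)²) = 19*(186 + ((½)*(⅓)*6 - 5)²) = 19*(186 + (1 - 5)²) = 19*(186 + (-4)²) = 19*(186 + 16) = 19*202 = 3838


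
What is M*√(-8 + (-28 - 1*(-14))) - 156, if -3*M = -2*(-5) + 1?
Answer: -156 - 11*I*√22/3 ≈ -156.0 - 17.198*I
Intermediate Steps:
M = -11/3 (M = -(-2*(-5) + 1)/3 = -(10 + 1)/3 = -⅓*11 = -11/3 ≈ -3.6667)
M*√(-8 + (-28 - 1*(-14))) - 156 = -11*√(-8 + (-28 - 1*(-14)))/3 - 156 = -11*√(-8 + (-28 + 14))/3 - 156 = -11*√(-8 - 14)/3 - 156 = -11*I*√22/3 - 156 = -156 - 11*I*√22/3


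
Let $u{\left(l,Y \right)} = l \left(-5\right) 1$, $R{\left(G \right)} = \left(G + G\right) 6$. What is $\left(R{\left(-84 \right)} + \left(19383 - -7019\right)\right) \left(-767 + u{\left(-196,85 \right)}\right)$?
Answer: $5408922$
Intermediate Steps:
$R{\left(G \right)} = 12 G$ ($R{\left(G \right)} = 2 G 6 = 12 G$)
$u{\left(l,Y \right)} = - 5 l$ ($u{\left(l,Y \right)} = - 5 l 1 = - 5 l$)
$\left(R{\left(-84 \right)} + \left(19383 - -7019\right)\right) \left(-767 + u{\left(-196,85 \right)}\right) = \left(12 \left(-84\right) + \left(19383 - -7019\right)\right) \left(-767 - -980\right) = \left(-1008 + \left(19383 + 7019\right)\right) \left(-767 + 980\right) = \left(-1008 + 26402\right) 213 = 25394 \cdot 213 = 5408922$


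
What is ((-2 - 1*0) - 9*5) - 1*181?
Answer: -228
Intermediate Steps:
((-2 - 1*0) - 9*5) - 1*181 = ((-2 + 0) - 45) - 181 = (-2 - 45) - 181 = -47 - 181 = -228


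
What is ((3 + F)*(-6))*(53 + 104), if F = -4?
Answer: 942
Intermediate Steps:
((3 + F)*(-6))*(53 + 104) = ((3 - 4)*(-6))*(53 + 104) = -1*(-6)*157 = 6*157 = 942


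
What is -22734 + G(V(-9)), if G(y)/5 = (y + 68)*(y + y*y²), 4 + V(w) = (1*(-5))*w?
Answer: 37561556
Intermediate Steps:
V(w) = -4 - 5*w (V(w) = -4 + (1*(-5))*w = -4 - 5*w)
G(y) = 5*(68 + y)*(y + y³) (G(y) = 5*((y + 68)*(y + y*y²)) = 5*((68 + y)*(y + y³)) = 5*(68 + y)*(y + y³))
-22734 + G(V(-9)) = -22734 + 5*(-4 - 5*(-9))*(68 + (-4 - 5*(-9)) + (-4 - 5*(-9))³ + 68*(-4 - 5*(-9))²) = -22734 + 5*(-4 + 45)*(68 + (-4 + 45) + (-4 + 45)³ + 68*(-4 + 45)²) = -22734 + 5*41*(68 + 41 + 41³ + 68*41²) = -22734 + 5*41*(68 + 41 + 68921 + 68*1681) = -22734 + 5*41*(68 + 41 + 68921 + 114308) = -22734 + 5*41*183338 = -22734 + 37584290 = 37561556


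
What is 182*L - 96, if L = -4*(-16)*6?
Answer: 69792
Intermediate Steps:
L = 384 (L = 64*6 = 384)
182*L - 96 = 182*384 - 96 = 69888 - 96 = 69792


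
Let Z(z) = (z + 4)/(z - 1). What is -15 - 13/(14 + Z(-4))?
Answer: -223/14 ≈ -15.929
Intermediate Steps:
Z(z) = (4 + z)/(-1 + z)
-15 - 13/(14 + Z(-4)) = -15 - 13/(14 + (4 - 4)/(-1 - 4)) = -15 - 13/(14 + 0/(-5)) = -15 - 13/(14 - ⅕*0) = -15 - 13/(14 + 0) = -15 - 13/14 = -223/14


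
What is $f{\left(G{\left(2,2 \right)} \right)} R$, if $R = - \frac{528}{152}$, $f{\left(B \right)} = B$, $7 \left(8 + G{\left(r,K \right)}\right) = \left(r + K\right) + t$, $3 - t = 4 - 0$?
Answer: $\frac{3498}{133} \approx 26.301$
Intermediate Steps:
$t = -1$ ($t = 3 - \left(4 - 0\right) = 3 - \left(4 + 0\right) = 3 - 4 = -1$)
$G{\left(r,K \right)} = - \frac{57}{7} + \frac{K}{7} + \frac{r}{7}$ ($G{\left(r,K \right)} = -8 + \frac{\left(r + K\right) - 1}{7} = -8 + \frac{\left(K + r\right) - 1}{7} = -8 + \frac{-1 + K + r}{7} = -8 + \left(- \frac{1}{7} + \frac{K}{7} + \frac{r}{7}\right) = - \frac{57}{7} + \frac{K}{7} + \frac{r}{7}$)
$R = - \frac{66}{19}$ ($R = \left(-528\right) \frac{1}{152} = - \frac{66}{19} \approx -3.4737$)
$f{\left(G{\left(2,2 \right)} \right)} R = \left(- \frac{57}{7} + \frac{1}{7} \cdot 2 + \frac{1}{7} \cdot 2\right) \left(- \frac{66}{19}\right) = \left(- \frac{57}{7} + \frac{2}{7} + \frac{2}{7}\right) \left(- \frac{66}{19}\right) = \left(- \frac{53}{7}\right) \left(- \frac{66}{19}\right) = \frac{3498}{133}$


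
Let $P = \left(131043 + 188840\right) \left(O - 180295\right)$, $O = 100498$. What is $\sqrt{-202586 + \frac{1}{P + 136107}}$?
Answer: $\frac{i \sqrt{32998960228615045261182735}}{12762783822} \approx 450.1 i$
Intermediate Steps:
$P = -25525703751$ ($P = \left(131043 + 188840\right) \left(100498 - 180295\right) = 319883 \left(-79797\right) = -25525703751$)
$\sqrt{-202586 + \frac{1}{P + 136107}} = \sqrt{-202586 + \frac{1}{-25525703751 + 136107}} = \sqrt{-202586 + \frac{1}{-25525567644}} = \sqrt{-202586 - \frac{1}{25525567644}} = \sqrt{- \frac{5171122646727385}{25525567644}} = \frac{i \sqrt{32998960228615045261182735}}{12762783822}$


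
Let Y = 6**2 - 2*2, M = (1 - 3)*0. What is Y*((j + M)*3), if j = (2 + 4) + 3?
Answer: 864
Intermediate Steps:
M = 0 (M = -2*0 = 0)
j = 9 (j = 6 + 3 = 9)
Y = 32 (Y = 36 - 4 = 32)
Y*((j + M)*3) = 32*((9 + 0)*3) = 32*(9*3) = 32*27 = 864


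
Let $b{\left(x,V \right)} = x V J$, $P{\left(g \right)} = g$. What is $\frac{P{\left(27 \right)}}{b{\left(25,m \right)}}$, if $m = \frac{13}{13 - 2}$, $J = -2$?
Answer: $- \frac{297}{650} \approx -0.45692$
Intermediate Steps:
$m = \frac{13}{11}$ ($m = \frac{13}{13 - 2} = \frac{13}{11} \approx 1.1818$)
$b{\left(x,V \right)} = - 2 V x$ ($b{\left(x,V \right)} = x V \left(-2\right) = V x \left(-2\right) = - 2 V x$)
$\frac{P{\left(27 \right)}}{b{\left(25,m \right)}} = \frac{27}{\left(-2\right) \frac{13}{11} \cdot 25} = \frac{27}{- \frac{650}{11}} = 27 \left(- \frac{11}{650}\right) = - \frac{297}{650}$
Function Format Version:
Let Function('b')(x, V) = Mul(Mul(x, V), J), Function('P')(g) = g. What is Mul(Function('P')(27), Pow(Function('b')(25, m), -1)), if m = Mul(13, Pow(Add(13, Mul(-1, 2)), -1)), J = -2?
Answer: Rational(-297, 650) ≈ -0.45692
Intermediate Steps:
m = Rational(13, 11) (m = Mul(13, Pow(Add(13, -2), -1)) = Mul(13, Pow(11, -1)) = Mul(13, Rational(1, 11)) = Rational(13, 11) ≈ 1.1818)
Function('b')(x, V) = Mul(-2, V, x) (Function('b')(x, V) = Mul(Mul(x, V), -2) = Mul(Mul(V, x), -2) = Mul(-2, V, x))
Mul(Function('P')(27), Pow(Function('b')(25, m), -1)) = Mul(27, Pow(Mul(-2, Rational(13, 11), 25), -1)) = Mul(27, Pow(Rational(-650, 11), -1)) = Mul(27, Rational(-11, 650)) = Rational(-297, 650)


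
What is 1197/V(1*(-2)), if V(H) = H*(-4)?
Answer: 1197/8 ≈ 149.63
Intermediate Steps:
V(H) = -4*H
1197/V(1*(-2)) = 1197/((-4*(-2))) = 1197/8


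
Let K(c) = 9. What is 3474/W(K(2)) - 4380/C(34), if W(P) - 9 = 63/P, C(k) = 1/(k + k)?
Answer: -2380983/8 ≈ -2.9762e+5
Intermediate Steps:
C(k) = 1/(2*k)
W(P) = 9 + 63/P
3474/W(K(2)) - 4380/C(34) = 3474/(9 + 63/9) - 4380/((½)/34) = 3474/(9 + 63*(⅑)) - 4380/((½)*(1/34)) = 3474/(9 + 7) - 4380/1/68 = 3474/16 - 4380*68 = 3474*(1/16) - 297840 = 1737/8 - 297840 = -2380983/8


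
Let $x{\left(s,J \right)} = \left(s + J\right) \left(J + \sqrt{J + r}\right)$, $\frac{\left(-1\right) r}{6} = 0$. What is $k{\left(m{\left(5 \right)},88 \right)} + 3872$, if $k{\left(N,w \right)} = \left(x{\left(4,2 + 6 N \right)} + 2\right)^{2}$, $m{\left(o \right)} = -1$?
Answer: $3876$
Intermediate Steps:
$r = 0$ ($r = \left(-6\right) 0 = 0$)
$x{\left(s,J \right)} = \left(J + s\right) \left(J + \sqrt{J}\right)$ ($x{\left(s,J \right)} = \left(s + J\right) \left(J + \sqrt{J + 0}\right) = \left(J + s\right) \left(J + \sqrt{J}\right)$)
$k{\left(N,w \right)} = \left(10 + \left(2 + 6 N\right)^{2} + \left(2 + 6 N\right)^{\frac{3}{2}} + 4 \sqrt{2 + 6 N} + 24 N\right)^{2}$ ($k{\left(N,w \right)} = \left(\left(\left(2 + 6 N\right)^{2} + \left(2 + 6 N\right)^{\frac{3}{2}} + \left(2 + 6 N\right) 4 + 4 \sqrt{2 + 6 N}\right) + 2\right)^{2} = \left(\left(\left(2 + 6 N\right)^{2} + \left(2 + 6 N\right)^{\frac{3}{2}} + \left(8 + 24 N\right) + 4 \sqrt{2 + 6 N}\right) + 2\right)^{2} = \left(\left(8 + \left(2 + 6 N\right)^{2} + \left(2 + 6 N\right)^{\frac{3}{2}} + 4 \sqrt{2 + 6 N} + 24 N\right) + 2\right)^{2} = \left(10 + \left(2 + 6 N\right)^{2} + \left(2 + 6 N\right)^{\frac{3}{2}} + 4 \sqrt{2 + 6 N} + 24 N\right)^{2}$)
$k{\left(m{\left(5 \right)},88 \right)} + 3872 = 4 \left(5 + 2 \left(1 + 3 \left(-1\right)\right)^{2} + 12 \left(-1\right) + \sqrt{2} \left(1 + 3 \left(-1\right)\right)^{\frac{3}{2}} + 2 \sqrt{2} \sqrt{1 + 3 \left(-1\right)}\right)^{2} + 3872 = 4 \left(5 + 2 \left(1 - 3\right)^{2} - 12 + \sqrt{2} \left(1 - 3\right)^{\frac{3}{2}} + 2 \sqrt{2} \sqrt{1 - 3}\right)^{2} + 3872 = 4 \left(5 + 2 \left(-2\right)^{2} - 12 + \sqrt{2} \left(-2\right)^{\frac{3}{2}} + 2 \sqrt{2} \sqrt{-2}\right)^{2} + 3872 = 4 \left(5 + 2 \cdot 4 - 12 + \sqrt{2} \left(- 2 i \sqrt{2}\right) + 2 \sqrt{2} i \sqrt{2}\right)^{2} + 3872 = 4 \left(5 + 8 - 12 - 4 i + 4 i\right)^{2} + 3872 = 4 \cdot 1^{2} + 3872 = 4 \cdot 1 + 3872 = 4 + 3872 = 3876$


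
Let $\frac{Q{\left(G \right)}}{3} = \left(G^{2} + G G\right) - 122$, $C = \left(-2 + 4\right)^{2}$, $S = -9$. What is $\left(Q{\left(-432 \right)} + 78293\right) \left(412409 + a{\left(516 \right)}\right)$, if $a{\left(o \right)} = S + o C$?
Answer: $496391513344$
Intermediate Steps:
$C = 4$ ($C = 2^{2} = 4$)
$Q{\left(G \right)} = -366 + 6 G^{2}$ ($Q{\left(G \right)} = 3 \left(\left(G^{2} + G G\right) - 122\right) = 3 \left(\left(G^{2} + G^{2}\right) - 122\right) = 3 \left(2 G^{2} - 122\right) = 3 \left(-122 + 2 G^{2}\right) = -366 + 6 G^{2}$)
$a{\left(o \right)} = -9 + 4 o$ ($a{\left(o \right)} = -9 + o 4 = -9 + 4 o$)
$\left(Q{\left(-432 \right)} + 78293\right) \left(412409 + a{\left(516 \right)}\right) = \left(\left(-366 + 6 \left(-432\right)^{2}\right) + 78293\right) \left(412409 + \left(-9 + 4 \cdot 516\right)\right) = \left(\left(-366 + 6 \cdot 186624\right) + 78293\right) \left(412409 + \left(-9 + 2064\right)\right) = \left(\left(-366 + 1119744\right) + 78293\right) \left(412409 + 2055\right) = \left(1119378 + 78293\right) 414464 = 1197671 \cdot 414464 = 496391513344$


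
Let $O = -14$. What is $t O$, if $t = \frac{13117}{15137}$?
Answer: $- \frac{183638}{15137} \approx -12.132$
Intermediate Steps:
$t = \frac{13117}{15137}$ ($t = 13117 \cdot \frac{1}{15137} = \frac{13117}{15137} \approx 0.86655$)
$t O = \frac{13117}{15137} \left(-14\right) = - \frac{183638}{15137}$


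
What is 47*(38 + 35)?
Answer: 3431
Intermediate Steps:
47*(38 + 35) = 47*73 = 3431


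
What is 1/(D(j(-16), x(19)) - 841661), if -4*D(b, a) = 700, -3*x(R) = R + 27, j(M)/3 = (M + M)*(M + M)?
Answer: -1/841836 ≈ -1.1879e-6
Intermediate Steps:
j(M) = 12*M**2 (j(M) = 3*((M + M)*(M + M)) = 3*((2*M)*(2*M)) = 3*(4*M**2) = 12*M**2)
x(R) = -9 - R/3 (x(R) = -(R + 27)/3 = -(27 + R)/3 = -9 - R/3)
D(b, a) = -175 (D(b, a) = -1/4*700 = -175)
1/(D(j(-16), x(19)) - 841661) = 1/(-175 - 841661) = 1/(-841836) = -1/841836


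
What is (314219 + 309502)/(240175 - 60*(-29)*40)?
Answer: 623721/309775 ≈ 2.0135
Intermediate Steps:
(314219 + 309502)/(240175 - 60*(-29)*40) = 623721/(240175 + 1740*40) = 623721/(240175 + 69600) = 623721/309775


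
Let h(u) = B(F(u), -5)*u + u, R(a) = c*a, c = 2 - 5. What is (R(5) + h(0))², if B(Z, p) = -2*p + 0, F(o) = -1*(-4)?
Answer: 225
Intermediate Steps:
c = -3
F(o) = 4
B(Z, p) = -2*p
R(a) = -3*a
h(u) = 11*u (h(u) = (-2*(-5))*u + u = 10*u + u = 11*u)
(R(5) + h(0))² = (-3*5 + 11*0)² = (-15 + 0)² = (-15)² = 225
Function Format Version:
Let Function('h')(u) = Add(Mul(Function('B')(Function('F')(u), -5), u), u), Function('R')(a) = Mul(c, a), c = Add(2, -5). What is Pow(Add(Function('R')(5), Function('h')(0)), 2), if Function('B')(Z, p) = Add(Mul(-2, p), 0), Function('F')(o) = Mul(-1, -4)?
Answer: 225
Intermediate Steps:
c = -3
Function('F')(o) = 4
Function('B')(Z, p) = Mul(-2, p)
Function('R')(a) = Mul(-3, a)
Function('h')(u) = Mul(11, u) (Function('h')(u) = Add(Mul(Mul(-2, -5), u), u) = Add(Mul(10, u), u) = Mul(11, u))
Pow(Add(Function('R')(5), Function('h')(0)), 2) = Pow(Add(Mul(-3, 5), Mul(11, 0)), 2) = Pow(Add(-15, 0), 2) = Pow(-15, 2) = 225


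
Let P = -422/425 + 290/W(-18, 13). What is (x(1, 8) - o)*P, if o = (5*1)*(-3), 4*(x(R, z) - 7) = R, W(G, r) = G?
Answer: -5822647/15300 ≈ -380.56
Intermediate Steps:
x(R, z) = 7 + R/4
P = -65423/3825 (P = -422/425 + 290/(-18) = -422*1/425 + 290*(-1/18) = -422/425 - 145/9 = -65423/3825 ≈ -17.104)
o = -15 (o = 5*(-3) = -15)
(x(1, 8) - o)*P = ((7 + (¼)*1) - 1*(-15))*(-65423/3825) = ((7 + ¼) + 15)*(-65423/3825) = (29/4 + 15)*(-65423/3825) = (89/4)*(-65423/3825) = -5822647/15300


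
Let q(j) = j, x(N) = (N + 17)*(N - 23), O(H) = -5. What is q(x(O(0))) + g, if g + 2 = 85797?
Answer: 85459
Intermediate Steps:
x(N) = (-23 + N)*(17 + N) (x(N) = (17 + N)*(-23 + N) = (-23 + N)*(17 + N))
g = 85795 (g = -2 + 85797 = 85795)
q(x(O(0))) + g = (-391 + (-5)² - 6*(-5)) + 85795 = (-391 + 25 + 30) + 85795 = -336 + 85795 = 85459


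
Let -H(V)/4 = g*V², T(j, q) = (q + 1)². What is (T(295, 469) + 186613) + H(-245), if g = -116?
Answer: 28259113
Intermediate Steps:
T(j, q) = (1 + q)²
H(V) = 464*V² (H(V) = -(-464)*V² = 464*V²)
(T(295, 469) + 186613) + H(-245) = ((1 + 469)² + 186613) + 464*(-245)² = (470² + 186613) + 464*60025 = (220900 + 186613) + 27851600 = 407513 + 27851600 = 28259113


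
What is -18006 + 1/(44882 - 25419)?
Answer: -350450777/19463 ≈ -18006.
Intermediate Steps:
-18006 + 1/(44882 - 25419) = -18006 + 1/19463 = -350450777/19463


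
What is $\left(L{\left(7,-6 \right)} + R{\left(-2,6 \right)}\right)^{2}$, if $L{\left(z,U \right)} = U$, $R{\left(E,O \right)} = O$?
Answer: $0$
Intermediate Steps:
$\left(L{\left(7,-6 \right)} + R{\left(-2,6 \right)}\right)^{2} = \left(-6 + 6\right)^{2} = 0^{2} = 0$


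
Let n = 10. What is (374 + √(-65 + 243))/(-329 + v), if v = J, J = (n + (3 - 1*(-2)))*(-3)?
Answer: -1 - √178/374 ≈ -1.0357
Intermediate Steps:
J = -45 (J = (10 + (3 - 1*(-2)))*(-3) = (10 + (3 + 2))*(-3) = (10 + 5)*(-3) = 15*(-3) = -45)
v = -45
(374 + √(-65 + 243))/(-329 + v) = (374 + √(-65 + 243))/(-329 - 45) = (374 + √178)/(-374) = (374 + √178)*(-1/374) = -1 - √178/374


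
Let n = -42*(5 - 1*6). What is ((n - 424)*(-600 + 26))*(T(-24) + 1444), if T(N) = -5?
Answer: 315526652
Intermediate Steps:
n = 42 (n = -42*(5 - 6) = -42*(-1) = 42)
((n - 424)*(-600 + 26))*(T(-24) + 1444) = ((42 - 424)*(-600 + 26))*(-5 + 1444) = -382*(-574)*1439 = 219268*1439 = 315526652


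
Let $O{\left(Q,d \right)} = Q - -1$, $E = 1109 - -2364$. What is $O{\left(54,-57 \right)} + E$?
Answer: $3528$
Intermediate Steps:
$E = 3473$ ($E = 1109 + 2364 = 3473$)
$O{\left(Q,d \right)} = 1 + Q$ ($O{\left(Q,d \right)} = Q + 1 = 1 + Q$)
$O{\left(54,-57 \right)} + E = \left(1 + 54\right) + 3473 = 55 + 3473 = 3528$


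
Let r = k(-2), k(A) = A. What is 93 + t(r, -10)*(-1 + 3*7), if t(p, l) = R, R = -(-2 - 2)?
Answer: 173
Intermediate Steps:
r = -2
R = 4 (R = -1*(-4) = 4)
t(p, l) = 4
93 + t(r, -10)*(-1 + 3*7) = 93 + 4*(-1 + 3*7) = 93 + 4*(-1 + 21) = 93 + 4*20 = 93 + 80 = 173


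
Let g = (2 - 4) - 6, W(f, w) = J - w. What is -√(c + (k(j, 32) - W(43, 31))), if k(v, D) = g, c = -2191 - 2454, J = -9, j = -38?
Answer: -I*√4613 ≈ -67.919*I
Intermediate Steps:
c = -4645
W(f, w) = -9 - w
g = -8 (g = -2 - 6 = -8)
k(v, D) = -8
-√(c + (k(j, 32) - W(43, 31))) = -√(-4645 + (-8 - (-9 - 1*31))) = -√(-4645 + (-8 - (-9 - 31))) = -√(-4645 + (-8 - 1*(-40))) = -√(-4645 + (-8 + 40)) = -√(-4645 + 32) = -√(-4613) = -I*√4613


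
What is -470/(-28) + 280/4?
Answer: 1215/14 ≈ 86.786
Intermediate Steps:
-470/(-28) + 280/4 = -470*(-1/28) + 280*(1/4) = 235/14 + 70 = 1215/14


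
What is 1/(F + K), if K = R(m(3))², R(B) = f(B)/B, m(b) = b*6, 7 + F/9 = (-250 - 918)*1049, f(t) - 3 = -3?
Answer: -1/11027151 ≈ -9.0685e-8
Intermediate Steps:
f(t) = 0 (f(t) = 3 - 3 = 0)
F = -11027151 (F = -63 + 9*((-250 - 918)*1049) = -63 + 9*(-1168*1049) = -63 + 9*(-1225232) = -63 - 11027088 = -11027151)
m(b) = 6*b
R(B) = 0 (R(B) = 0/B = 0)
K = 0 (K = 0² = 0)
1/(F + K) = 1/(-11027151 + 0) = 1/(-11027151) = -1/11027151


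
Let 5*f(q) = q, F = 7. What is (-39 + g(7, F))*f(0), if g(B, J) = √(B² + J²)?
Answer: 0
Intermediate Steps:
f(q) = q/5
(-39 + g(7, F))*f(0) = (-39 + √(7² + 7²))*((⅕)*0) = (-39 + √(49 + 49))*0 = (-39 + √98)*0 = (-39 + 7*√2)*0 = 0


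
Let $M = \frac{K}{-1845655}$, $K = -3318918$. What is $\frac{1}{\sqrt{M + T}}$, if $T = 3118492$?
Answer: $\frac{\sqrt{10622969433028031590}}{5755663671178} \approx 0.00056627$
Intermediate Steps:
$M = \frac{3318918}{1845655}$ ($M = - \frac{3318918}{-1845655} = \left(-3318918\right) \left(- \frac{1}{1845655}\right) = \frac{3318918}{1845655} \approx 1.7982$)
$\frac{1}{\sqrt{M + T}} = \frac{1}{\sqrt{\frac{3318918}{1845655} + 3118492}} = \frac{1}{\sqrt{\frac{5755663671178}{1845655}}} = \frac{1}{\frac{1}{1845655} \sqrt{10622969433028031590}} = \frac{\sqrt{10622969433028031590}}{5755663671178}$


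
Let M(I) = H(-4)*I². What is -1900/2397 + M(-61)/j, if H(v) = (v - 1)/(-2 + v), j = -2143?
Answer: -23008795/10273542 ≈ -2.2396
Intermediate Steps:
H(v) = (-1 + v)/(-2 + v)
M(I) = 5*I²/6 (M(I) = ((-1 - 4)/(-2 - 4))*I² = (-5/(-6))*I² = (-⅙*(-5))*I² = 5*I²/6)
-1900/2397 + M(-61)/j = -1900/2397 + ((⅚)*(-61)²)/(-2143) = -1900*1/2397 + ((⅚)*3721)*(-1/2143) = -1900/2397 + (18605/6)*(-1/2143) = -1900/2397 - 18605/12858 = -23008795/10273542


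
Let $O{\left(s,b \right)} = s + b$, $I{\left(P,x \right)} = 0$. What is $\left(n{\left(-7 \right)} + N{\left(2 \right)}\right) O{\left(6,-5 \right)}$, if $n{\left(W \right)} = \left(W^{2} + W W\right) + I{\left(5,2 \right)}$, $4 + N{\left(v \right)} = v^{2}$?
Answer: $98$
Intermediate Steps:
$N{\left(v \right)} = -4 + v^{2}$
$n{\left(W \right)} = 2 W^{2}$ ($n{\left(W \right)} = \left(W^{2} + W W\right) + 0 = \left(W^{2} + W^{2}\right) + 0 = 2 W^{2} + 0 = 2 W^{2}$)
$O{\left(s,b \right)} = b + s$
$\left(n{\left(-7 \right)} + N{\left(2 \right)}\right) O{\left(6,-5 \right)} = \left(2 \left(-7\right)^{2} - \left(4 - 2^{2}\right)\right) \left(-5 + 6\right) = \left(2 \cdot 49 + \left(-4 + 4\right)\right) 1 = \left(98 + 0\right) 1 = 98 \cdot 1 = 98$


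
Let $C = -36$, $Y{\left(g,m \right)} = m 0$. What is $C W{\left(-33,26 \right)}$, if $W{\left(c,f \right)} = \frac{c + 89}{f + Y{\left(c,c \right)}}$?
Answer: $- \frac{1008}{13} \approx -77.538$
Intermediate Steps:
$Y{\left(g,m \right)} = 0$
$W{\left(c,f \right)} = \frac{89 + c}{f}$ ($W{\left(c,f \right)} = \frac{c + 89}{f + 0} = \frac{89 + c}{f}$)
$C W{\left(-33,26 \right)} = - 36 \frac{89 - 33}{26} = - 36 \cdot \frac{1}{26} \cdot 56 = \left(-36\right) \frac{28}{13} = - \frac{1008}{13}$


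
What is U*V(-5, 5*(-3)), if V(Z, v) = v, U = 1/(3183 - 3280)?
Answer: 15/97 ≈ 0.15464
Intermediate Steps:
U = -1/97 (U = 1/(-97) = -1/97 ≈ -0.010309)
U*V(-5, 5*(-3)) = -5*(-3)/97 = -1/97*(-15) = 15/97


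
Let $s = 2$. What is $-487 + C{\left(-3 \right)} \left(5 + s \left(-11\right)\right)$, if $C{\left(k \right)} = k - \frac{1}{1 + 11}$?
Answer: $- \frac{5215}{12} \approx -434.58$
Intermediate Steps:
$C{\left(k \right)} = - \frac{1}{12} + k$ ($C{\left(k \right)} = k - \frac{1}{12} = - \frac{1}{12} + k$)
$-487 + C{\left(-3 \right)} \left(5 + s \left(-11\right)\right) = -487 + \left(- \frac{1}{12} - 3\right) \left(5 + 2 \left(-11\right)\right) = -487 - \frac{37 \left(5 - 22\right)}{12} = -487 - - \frac{629}{12} = -487 + \frac{629}{12} = - \frac{5215}{12}$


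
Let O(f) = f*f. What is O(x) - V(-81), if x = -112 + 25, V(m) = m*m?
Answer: 1008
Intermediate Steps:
V(m) = m²
x = -87
O(f) = f²
O(x) - V(-81) = (-87)² - 1*(-81)² = 7569 - 1*6561 = 7569 - 6561 = 1008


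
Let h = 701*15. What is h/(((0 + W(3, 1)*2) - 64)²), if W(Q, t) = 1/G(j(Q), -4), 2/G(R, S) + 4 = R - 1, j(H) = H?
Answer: 3505/1452 ≈ 2.4139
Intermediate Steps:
h = 10515
G(R, S) = 2/(-5 + R) (G(R, S) = 2/(-4 + (R - 1)) = 2/(-4 + (-1 + R)) = 2/(-5 + R))
W(Q, t) = -5/2 + Q/2 (W(Q, t) = 1/(2/(-5 + Q)) = -5/2 + Q/2)
h/(((0 + W(3, 1)*2) - 64)²) = 10515/(((0 + (-5/2 + (½)*3)*2) - 64)²) = 10515/(((0 + (-5/2 + 3/2)*2) - 64)²) = 10515/(((0 - 1*2) - 64)²) = 10515/(((0 - 2) - 64)²) = 10515/((-2 - 64)²) = 10515/((-66)²) = 10515/4356 = 10515*(1/4356) = 3505/1452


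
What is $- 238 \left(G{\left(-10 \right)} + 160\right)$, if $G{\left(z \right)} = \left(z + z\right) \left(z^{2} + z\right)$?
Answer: $390320$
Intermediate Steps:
$G{\left(z \right)} = 2 z \left(z + z^{2}\right)$
$- 238 \left(G{\left(-10 \right)} + 160\right) = - 238 \left(2 \left(-10\right)^{2} \left(1 - 10\right) + 160\right) = - 238 \left(2 \cdot 100 \left(-9\right) + 160\right) = - 238 \left(-1800 + 160\right) = \left(-238\right) \left(-1640\right) = 390320$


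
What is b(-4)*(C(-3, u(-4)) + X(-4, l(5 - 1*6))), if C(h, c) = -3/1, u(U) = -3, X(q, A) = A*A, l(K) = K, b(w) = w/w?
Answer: -2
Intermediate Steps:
b(w) = 1
X(q, A) = A**2
C(h, c) = -3 (C(h, c) = -3*1 = -3)
b(-4)*(C(-3, u(-4)) + X(-4, l(5 - 1*6))) = 1*(-3 + (5 - 1*6)**2) = 1*(-3 + (5 - 6)**2) = 1*(-3 + (-1)**2) = 1*(-3 + 1) = 1*(-2) = -2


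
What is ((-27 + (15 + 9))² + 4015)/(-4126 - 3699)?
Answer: -4024/7825 ≈ -0.51425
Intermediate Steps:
((-27 + (15 + 9))² + 4015)/(-4126 - 3699) = ((-27 + 24)² + 4015)/(-7825) = ((-3)² + 4015)*(-1/7825) = (9 + 4015)*(-1/7825) = 4024*(-1/7825) = -4024/7825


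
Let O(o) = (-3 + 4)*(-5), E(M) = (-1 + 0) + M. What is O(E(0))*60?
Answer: -300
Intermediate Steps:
E(M) = -1 + M
O(o) = -5 (O(o) = 1*(-5) = -5)
O(E(0))*60 = -5*60 = -300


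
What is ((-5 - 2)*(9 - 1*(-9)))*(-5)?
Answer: 630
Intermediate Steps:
((-5 - 2)*(9 - 1*(-9)))*(-5) = -7*(9 + 9)*(-5) = -7*18*(-5) = -126*(-5) = 630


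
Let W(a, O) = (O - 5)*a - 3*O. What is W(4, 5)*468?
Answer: -7020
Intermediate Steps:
W(a, O) = -3*O + a*(-5 + O) (W(a, O) = (-5 + O)*a - 3*O = a*(-5 + O) - 3*O = -3*O + a*(-5 + O))
W(4, 5)*468 = (-5*4 - 3*5 + 5*4)*468 = (-20 - 15 + 20)*468 = -15*468 = -7020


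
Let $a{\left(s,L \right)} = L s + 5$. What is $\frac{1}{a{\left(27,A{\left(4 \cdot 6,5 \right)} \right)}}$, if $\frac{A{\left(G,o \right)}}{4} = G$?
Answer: $\frac{1}{2597} \approx 0.00038506$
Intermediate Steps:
$A{\left(G,o \right)} = 4 G$
$a{\left(s,L \right)} = 5 + L s$
$\frac{1}{a{\left(27,A{\left(4 \cdot 6,5 \right)} \right)}} = \frac{1}{5 + 4 \cdot 4 \cdot 6 \cdot 27} = \frac{1}{5 + 4 \cdot 24 \cdot 27} = \frac{1}{5 + 96 \cdot 27} = \frac{1}{5 + 2592} = \frac{1}{2597}$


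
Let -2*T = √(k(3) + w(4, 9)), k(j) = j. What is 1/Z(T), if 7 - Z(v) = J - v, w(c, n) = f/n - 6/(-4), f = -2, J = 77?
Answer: -720/50389 + 6*√154/352723 ≈ -0.014078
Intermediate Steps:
w(c, n) = 3/2 - 2/n (w(c, n) = -2/n - 6/(-4) = -2/n - 6*(-¼) = -2/n + 3/2 = 3/2 - 2/n)
T = -√154/12 (T = -√(3 + (3/2 - 2/9))/2 = -√(3 + 23/18)/2 = -√154/12 ≈ -1.0341)
Z(v) = -70 + v (Z(v) = 7 - (77 - v) = 7 + (-77 + v) = -70 + v)
1/Z(T) = 1/(-70 - √154/12)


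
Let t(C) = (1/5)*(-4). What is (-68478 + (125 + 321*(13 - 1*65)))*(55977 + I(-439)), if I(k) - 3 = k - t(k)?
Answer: -4723552381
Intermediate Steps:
t(C) = -⅘ (t(C) = (1*(⅕))*(-4) = (⅕)*(-4) = -⅘)
I(k) = 19/5 + k (I(k) = 3 + (k - 1*(-⅘)) = 3 + (k + ⅘) = 3 + (⅘ + k) = 19/5 + k)
(-68478 + (125 + 321*(13 - 1*65)))*(55977 + I(-439)) = (-68478 + (125 + 321*(13 - 1*65)))*(55977 + (19/5 - 439)) = (-68478 + (125 + 321*(13 - 65)))*(55977 - 2176/5) = (-68478 + (125 + 321*(-52)))*(277709/5) = (-68478 + (125 - 16692))*(277709/5) = (-68478 - 16567)*(277709/5) = -85045*277709/5 = -4723552381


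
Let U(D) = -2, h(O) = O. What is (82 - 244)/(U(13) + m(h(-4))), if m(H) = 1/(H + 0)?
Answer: 72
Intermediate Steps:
m(H) = 1/H
(82 - 244)/(U(13) + m(h(-4))) = (82 - 244)/(-2 + 1/(-4)) = -162/(-2 - ¼) = -162/(-9/4) = -162*(-4/9) = 72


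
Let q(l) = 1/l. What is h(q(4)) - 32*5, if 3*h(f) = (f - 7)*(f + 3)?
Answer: -2677/16 ≈ -167.31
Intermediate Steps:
q(l) = 1/l
h(f) = (-7 + f)*(3 + f)/3 (h(f) = ((f - 7)*(f + 3))/3 = ((-7 + f)*(3 + f))/3 = (-7 + f)*(3 + f)/3)
h(q(4)) - 32*5 = (-7 - 4/3/4 + (1/4)²/3) - 32*5 = (-7 - 4/3*¼ + (¼)²/3) - 160 = (-7 - ⅓ + (⅓)*(1/16)) - 160 = (-7 - ⅓ + 1/48) - 160 = -117/16 - 160 = -2677/16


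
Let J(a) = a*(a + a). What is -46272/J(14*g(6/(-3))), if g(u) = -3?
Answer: -1928/147 ≈ -13.116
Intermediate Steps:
J(a) = 2*a² (J(a) = a*(2*a) = 2*a²)
-46272/J(14*g(6/(-3))) = -46272/(2*(14*(-3))²) = -46272/(2*(-42)²) = -46272/(2*1764) = -46272/3528 = -46272*1/3528 = -1928/147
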